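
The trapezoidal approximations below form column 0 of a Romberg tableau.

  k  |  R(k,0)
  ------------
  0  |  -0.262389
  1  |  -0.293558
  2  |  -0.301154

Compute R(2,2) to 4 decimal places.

-0.3037

Richardson extrapolation on the trapezoidal column (denominator 4−1=3):
R(1,1) = -0.293558 + (-0.293558 − (-0.262389))/3 = -0.303948
R(2,1) = -0.301154 + (-0.301154 − (-0.293558))/3 = -0.303686
R(2,2) = (16·(-0.303686) − (-0.303948)) / 15 = -0.303669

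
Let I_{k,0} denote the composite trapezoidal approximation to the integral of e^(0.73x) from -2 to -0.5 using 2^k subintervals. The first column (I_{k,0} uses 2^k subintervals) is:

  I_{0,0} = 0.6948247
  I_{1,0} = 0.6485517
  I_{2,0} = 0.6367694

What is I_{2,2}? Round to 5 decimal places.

I_{1,1} = 0.6485517 + (0.6485517 − 0.6948247)/3 = 0.6331274
I_{2,1} = 0.6367694 + (0.6367694 − 0.6485517)/3 = 0.6328420
I_{2,2} = (16·0.6328420 − 0.6331274) / 15 = 0.6328230

0.63282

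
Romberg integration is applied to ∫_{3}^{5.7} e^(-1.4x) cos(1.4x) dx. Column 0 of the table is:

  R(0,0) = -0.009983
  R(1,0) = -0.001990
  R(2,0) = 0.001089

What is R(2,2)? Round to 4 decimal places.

0.0022

Richardson extrapolation on the trapezoidal column (denominator 4−1=3):
R(1,1) = (4·(-0.001990) − (-0.009983)) / 3 = 0.000674
R(2,1) = (4·0.001089 − (-0.001990)) / 3 = 0.002115
R(2,2) = 0.002115 + (0.002115 − 0.000674)/15 = 0.002211
(Column j=1 coincides with Simpson's rule on the same nodes.)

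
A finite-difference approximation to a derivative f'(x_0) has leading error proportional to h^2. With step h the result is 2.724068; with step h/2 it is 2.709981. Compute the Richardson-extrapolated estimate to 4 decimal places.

2.7053

The leading error scales as h^2; refining by a factor of 2 reduces it by 2^2 = 4.
Extrapolated value = (4·A(h/2) − A(h)) / (4 − 1)
= (4·2.709981 − 2.724068) / 3
= 8.115856 / 3 = 2.705285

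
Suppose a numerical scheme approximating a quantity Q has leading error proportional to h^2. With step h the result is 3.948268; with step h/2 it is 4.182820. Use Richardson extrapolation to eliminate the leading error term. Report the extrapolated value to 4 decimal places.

4.2610

The leading error scales as h^2; refining by a factor of 2 reduces it by 2^2 = 4.
Extrapolated value = (4·A(h/2) − A(h)) / (4 − 1)
= (4·4.182820 − 3.948268) / 3
= 12.783012 / 3 = 4.261004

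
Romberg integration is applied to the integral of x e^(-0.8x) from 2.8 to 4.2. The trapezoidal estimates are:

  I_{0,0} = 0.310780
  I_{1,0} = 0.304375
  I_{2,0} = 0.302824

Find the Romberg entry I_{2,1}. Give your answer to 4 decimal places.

I_{2,1} = 0.302824 + (0.302824 − 0.304375)/3 = 0.302307

0.3023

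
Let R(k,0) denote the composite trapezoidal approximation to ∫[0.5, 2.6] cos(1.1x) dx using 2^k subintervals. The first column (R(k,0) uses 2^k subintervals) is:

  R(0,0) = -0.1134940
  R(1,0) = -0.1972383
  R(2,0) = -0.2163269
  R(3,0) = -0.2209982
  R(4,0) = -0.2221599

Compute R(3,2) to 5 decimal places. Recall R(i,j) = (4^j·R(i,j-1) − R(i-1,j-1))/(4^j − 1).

-0.22255

R(2,1) = (4·(-0.2163269) − (-0.1972383)) / 3 = -0.2226898
R(3,1) = (4·(-0.2209982) − (-0.2163269)) / 3 = -0.2225553
R(3,2) = -0.2225553 + (-0.2225553 − (-0.2226898))/15 = -0.2225463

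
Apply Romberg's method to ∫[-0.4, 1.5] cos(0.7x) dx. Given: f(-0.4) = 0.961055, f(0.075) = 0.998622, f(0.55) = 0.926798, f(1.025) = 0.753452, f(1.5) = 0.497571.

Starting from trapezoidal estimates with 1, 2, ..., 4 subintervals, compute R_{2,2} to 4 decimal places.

1.6340

R_{0,0} (trapezoid, 1 panel, h=1.9000): 1.385695
R_{1,0} (trapezoid, 2 panels, h=0.9500): 1.573305
R_{2,0} (trapezoid, 4 panels, h=0.4750): 1.618888
R_{1,1} = 1.573305 + (1.573305 − 1.385695)/3 = 1.635842
R_{2,1} = 1.618888 + (1.618888 − 1.573305)/3 = 1.634082
R_{2,2} = 1.634082 + (1.634082 − 1.635842)/15 = 1.633965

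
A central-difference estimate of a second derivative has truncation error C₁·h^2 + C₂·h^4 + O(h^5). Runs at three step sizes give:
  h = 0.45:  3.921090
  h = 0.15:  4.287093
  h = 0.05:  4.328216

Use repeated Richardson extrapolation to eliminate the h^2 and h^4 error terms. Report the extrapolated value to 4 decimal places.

First eliminate the h^2 term (factor 3^2 = 9):
  B₁ = (9·4.287093 − 3.921090)/8 = 4.332843
  B₂ = (9·4.328216 − 4.287093)/8 = 4.333356
Then eliminate the h^4 term (factor 3^4 = 81):
  (81·4.333356 − 4.332843)/80 = 4.333362

4.3334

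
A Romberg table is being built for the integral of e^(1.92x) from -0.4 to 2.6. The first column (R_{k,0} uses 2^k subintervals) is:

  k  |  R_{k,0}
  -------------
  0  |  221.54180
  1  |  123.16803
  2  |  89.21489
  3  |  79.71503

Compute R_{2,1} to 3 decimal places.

R_{2,1} = (4·89.21489 − 123.16803) / 3 = 77.89718
(Column j=1 coincides with Simpson's rule on the same nodes.)

77.897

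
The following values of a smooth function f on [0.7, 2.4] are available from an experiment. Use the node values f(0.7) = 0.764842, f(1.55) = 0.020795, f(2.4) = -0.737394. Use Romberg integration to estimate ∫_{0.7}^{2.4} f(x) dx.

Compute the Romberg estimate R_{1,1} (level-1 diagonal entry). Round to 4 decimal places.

0.0313

R_{0,0} (trapezoid, 1 panel, h=1.7000): 0.023331
R_{1,0} (trapezoid, 2 panels, h=0.8500): 0.029341
R_{1,1} = 0.029341 + (0.029341 − 0.023331)/3 = 0.031344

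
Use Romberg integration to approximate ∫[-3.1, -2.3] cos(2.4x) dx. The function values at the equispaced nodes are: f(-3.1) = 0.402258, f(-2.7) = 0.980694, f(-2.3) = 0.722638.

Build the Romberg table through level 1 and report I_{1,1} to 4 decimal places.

0.6730

I_{0,0} (trapezoid, 1 panel, h=0.8000): 0.449958
I_{1,0} (trapezoid, 2 panels, h=0.4000): 0.617257
I_{1,1} = 0.617257 + (0.617257 − 0.449958)/3 = 0.673023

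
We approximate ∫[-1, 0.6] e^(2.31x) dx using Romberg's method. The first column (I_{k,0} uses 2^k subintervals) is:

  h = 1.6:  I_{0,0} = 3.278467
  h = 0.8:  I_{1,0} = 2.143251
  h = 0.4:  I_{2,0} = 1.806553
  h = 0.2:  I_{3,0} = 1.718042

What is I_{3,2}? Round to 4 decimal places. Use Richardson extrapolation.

1.6882

Richardson extrapolation on the trapezoidal column (denominator 4−1=3):
I_{2,1} = (4·1.806553 − 2.143251) / 3 = 1.694320
I_{3,1} = 1.718042 + (1.718042 − 1.806553)/3 = 1.688538
I_{3,2} = (16·1.688538 − 1.694320) / 15 = 1.688153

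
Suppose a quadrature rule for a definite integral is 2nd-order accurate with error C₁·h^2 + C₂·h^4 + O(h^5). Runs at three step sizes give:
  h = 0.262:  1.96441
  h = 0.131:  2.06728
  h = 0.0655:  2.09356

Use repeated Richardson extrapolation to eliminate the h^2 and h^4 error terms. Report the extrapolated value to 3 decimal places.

First eliminate the h^2 term (factor 2^2 = 4):
  B₁ = (4·2.06728 − 1.96441)/3 = 2.10157
  B₂ = (4·2.09356 − 2.06728)/3 = 2.10232
Then eliminate the h^4 term (factor 2^4 = 16):
  (16·2.10232 − 2.10157)/15 = 2.10237

2.102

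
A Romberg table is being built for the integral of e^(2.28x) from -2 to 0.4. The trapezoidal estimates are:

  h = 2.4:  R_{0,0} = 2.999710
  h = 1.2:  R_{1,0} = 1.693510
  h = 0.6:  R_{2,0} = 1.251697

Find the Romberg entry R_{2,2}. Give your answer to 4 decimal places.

R_{1,1} = 1.693510 + (1.693510 − 2.999710)/3 = 1.258110
R_{2,1} = 1.251697 + (1.251697 − 1.693510)/3 = 1.104426
R_{2,2} = 1.104426 + (1.104426 − 1.258110)/15 = 1.094180

1.0942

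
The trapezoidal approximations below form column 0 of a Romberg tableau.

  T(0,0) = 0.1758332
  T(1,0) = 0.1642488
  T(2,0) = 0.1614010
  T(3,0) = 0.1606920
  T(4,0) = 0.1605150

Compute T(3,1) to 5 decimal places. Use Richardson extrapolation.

Richardson extrapolation on the trapezoidal column (denominator 4−1=3):
T(3,1) = 0.1606920 + (0.1606920 − 0.1614010)/3 = 0.1604557

0.16046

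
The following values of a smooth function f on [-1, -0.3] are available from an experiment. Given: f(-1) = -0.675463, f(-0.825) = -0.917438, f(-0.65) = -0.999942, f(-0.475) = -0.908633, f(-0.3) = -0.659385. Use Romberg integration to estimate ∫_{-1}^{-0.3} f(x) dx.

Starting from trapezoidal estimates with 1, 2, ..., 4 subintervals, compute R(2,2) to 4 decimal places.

-0.6205

R(0,0) (trapezoid, 1 panel, h=0.7000): -0.467197
R(1,0) (trapezoid, 2 panels, h=0.3500): -0.583578
R(2,0) (trapezoid, 4 panels, h=0.1750): -0.611351
R(1,1) = -0.583578 + (-0.583578 − (-0.467197))/3 = -0.622372
R(2,1) = -0.611351 + (-0.611351 − (-0.583578))/3 = -0.620609
R(2,2) = -0.620609 + (-0.620609 − (-0.622372))/15 = -0.620491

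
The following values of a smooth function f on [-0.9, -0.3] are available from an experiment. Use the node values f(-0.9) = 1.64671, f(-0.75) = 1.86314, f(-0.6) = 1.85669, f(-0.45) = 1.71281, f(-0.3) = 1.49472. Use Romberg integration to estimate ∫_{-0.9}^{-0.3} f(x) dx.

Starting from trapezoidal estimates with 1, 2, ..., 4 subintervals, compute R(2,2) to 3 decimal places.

R(0,0) (trapezoid, 1 panel, h=0.6000): 0.94243
R(1,0) (trapezoid, 2 panels, h=0.3000): 1.02822
R(2,0) (trapezoid, 4 panels, h=0.1500): 1.05050
R(1,1) = 1.02822 + (1.02822 − 0.94243)/3 = 1.05682
R(2,1) = 1.05050 + (1.05050 − 1.02822)/3 = 1.05793
R(2,2) = 1.05793 + (1.05793 − 1.05682)/15 = 1.05800

1.058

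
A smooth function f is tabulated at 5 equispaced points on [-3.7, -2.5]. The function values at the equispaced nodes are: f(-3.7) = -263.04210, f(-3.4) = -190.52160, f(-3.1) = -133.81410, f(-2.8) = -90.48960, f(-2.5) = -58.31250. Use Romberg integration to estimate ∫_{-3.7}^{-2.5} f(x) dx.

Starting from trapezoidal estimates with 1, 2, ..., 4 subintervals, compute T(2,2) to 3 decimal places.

-171.301

T(0,0) (trapezoid, 1 panel, h=1.2000): -192.81276
T(1,0) (trapezoid, 2 panels, h=0.6000): -176.69484
T(2,0) (trapezoid, 4 panels, h=0.3000): -172.65078
T(1,1) = -176.69484 + (-176.69484 − (-192.81276))/3 = -171.32220
T(2,1) = -172.65078 + (-172.65078 − (-176.69484))/3 = -171.30276
T(2,2) = -171.30276 + (-171.30276 − (-171.32220))/15 = -171.30146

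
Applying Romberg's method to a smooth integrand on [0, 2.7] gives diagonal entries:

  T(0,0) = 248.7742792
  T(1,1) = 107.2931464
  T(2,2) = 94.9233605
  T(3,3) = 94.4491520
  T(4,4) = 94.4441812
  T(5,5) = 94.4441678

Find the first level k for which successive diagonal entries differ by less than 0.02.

k = 4

|T(1,1) − T(0,0)| = 141.4811328 ≥ 0.02
|T(2,2) − T(1,1)| = 12.3697859 ≥ 0.02
|T(3,3) − T(2,2)| = 0.4742085 ≥ 0.02
|T(4,4) − T(3,3)| = 0.0049708 < 0.02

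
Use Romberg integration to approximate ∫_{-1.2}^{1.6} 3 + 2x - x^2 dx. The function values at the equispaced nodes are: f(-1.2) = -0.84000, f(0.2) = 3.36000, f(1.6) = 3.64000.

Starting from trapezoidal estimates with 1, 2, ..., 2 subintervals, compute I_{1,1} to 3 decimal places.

I_{0,0} (trapezoid, 1 panel, h=2.8000): 3.92000
I_{1,0} (trapezoid, 2 panels, h=1.4000): 6.66400
I_{1,1} = 6.66400 + (6.66400 − 3.92000)/3 = 7.57867

7.579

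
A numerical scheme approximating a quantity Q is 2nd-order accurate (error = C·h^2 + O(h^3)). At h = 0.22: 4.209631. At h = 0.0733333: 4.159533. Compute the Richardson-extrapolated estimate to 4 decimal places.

The leading error scales as h^2; refining by a factor of 3 reduces it by 3^2 = 9.
Extrapolated value = (9·A(h/3) − A(h)) / (9 − 1)
= (9·4.159533 − 4.209631) / 8
= 33.226166 / 8 = 4.153271

4.1533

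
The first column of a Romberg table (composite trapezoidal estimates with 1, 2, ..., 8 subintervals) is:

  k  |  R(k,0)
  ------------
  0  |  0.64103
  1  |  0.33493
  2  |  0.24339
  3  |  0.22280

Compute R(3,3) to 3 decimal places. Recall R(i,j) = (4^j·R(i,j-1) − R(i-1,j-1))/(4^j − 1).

Richardson extrapolation on the trapezoidal column (denominator 4−1=3):
R(1,1) = 0.33493 + (0.33493 − 0.64103)/3 = 0.23290
R(2,1) = (4·0.24339 − 0.33493) / 3 = 0.21288
R(3,1) = (4·0.22280 − 0.24339) / 3 = 0.21594
R(2,2) = (16·0.21288 − 0.23290) / 15 = 0.21155
R(3,2) = 0.21594 + (0.21594 − 0.21288)/15 = 0.21614
R(3,3) = (64·0.21614 − 0.21155) / 63 = 0.21621

0.216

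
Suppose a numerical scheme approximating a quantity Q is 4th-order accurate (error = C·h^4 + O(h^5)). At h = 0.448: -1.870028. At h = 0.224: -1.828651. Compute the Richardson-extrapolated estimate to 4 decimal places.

-1.8259

Extrapolated value = (16·A(h/2) − A(h)) / (16 − 1)
= (16·(-1.828651) − (-1.870028)) / 15
= -27.388388 / 15 = -1.825893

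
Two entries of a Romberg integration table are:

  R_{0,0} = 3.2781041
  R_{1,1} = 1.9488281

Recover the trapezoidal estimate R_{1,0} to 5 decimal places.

From R_{1,1} = (4·R_{1,0} − R_{0,0})/3, solve for R_{1,0}:
4·R_{1,0} = 3·1.9488281 + 3.2781041 = 9.1245884
R_{1,0} = 2.2811471

2.28115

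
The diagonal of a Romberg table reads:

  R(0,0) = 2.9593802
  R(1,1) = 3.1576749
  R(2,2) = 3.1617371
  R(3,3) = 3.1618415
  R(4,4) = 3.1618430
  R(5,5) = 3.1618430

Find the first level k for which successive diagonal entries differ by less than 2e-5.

k = 4

|R(1,1) − R(0,0)| = 0.1982947 ≥ 2e-5
|R(2,2) − R(1,1)| = 0.0040622 ≥ 2e-5
|R(3,3) − R(2,2)| = 0.0001044 ≥ 2e-5
|R(4,4) − R(3,3)| = 0.0000015 < 2e-5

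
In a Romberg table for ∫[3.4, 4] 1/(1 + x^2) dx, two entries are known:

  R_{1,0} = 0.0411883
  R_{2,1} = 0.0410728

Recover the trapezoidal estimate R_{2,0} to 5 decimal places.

From R_{2,1} = (4·R_{2,0} − R_{1,0})/3, solve for R_{2,0}:
4·R_{2,0} = 3·0.0410728 + 0.0411883 = 0.1644067
R_{2,0} = 0.0411017

0.04110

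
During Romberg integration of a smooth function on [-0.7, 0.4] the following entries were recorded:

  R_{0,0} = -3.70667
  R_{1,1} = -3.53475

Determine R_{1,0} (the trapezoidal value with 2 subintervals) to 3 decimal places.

-3.578

From R_{1,1} = (4·R_{1,0} − R_{0,0})/3, solve for R_{1,0}:
4·R_{1,0} = 3·(-3.53475) + (-3.70667) = -14.31092
R_{1,0} = -3.57773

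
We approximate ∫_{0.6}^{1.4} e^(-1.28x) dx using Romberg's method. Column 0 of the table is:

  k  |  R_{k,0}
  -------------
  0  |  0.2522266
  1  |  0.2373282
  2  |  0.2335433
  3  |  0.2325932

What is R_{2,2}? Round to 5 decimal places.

0.23228

Richardson extrapolation on the trapezoidal column (denominator 4−1=3):
R_{1,1} = 0.2373282 + (0.2373282 − 0.2522266)/3 = 0.2323621
R_{2,1} = 0.2335433 + (0.2335433 − 0.2373282)/3 = 0.2322817
R_{2,2} = (16·0.2322817 − 0.2323621) / 15 = 0.2322763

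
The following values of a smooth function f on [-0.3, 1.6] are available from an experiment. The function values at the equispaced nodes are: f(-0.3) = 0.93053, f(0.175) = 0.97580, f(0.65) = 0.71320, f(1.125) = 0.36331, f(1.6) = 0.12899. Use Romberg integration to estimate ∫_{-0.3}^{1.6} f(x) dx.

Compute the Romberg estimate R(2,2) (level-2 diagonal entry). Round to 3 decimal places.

R(0,0) (trapezoid, 1 panel, h=1.9000): 1.00654
R(1,0) (trapezoid, 2 panels, h=0.9500): 1.18081
R(2,0) (trapezoid, 4 panels, h=0.4750): 1.22648
R(1,1) = 1.18081 + (1.18081 − 1.00654)/3 = 1.23890
R(2,1) = 1.22648 + (1.22648 − 1.18081)/3 = 1.24170
R(2,2) = 1.24170 + (1.24170 − 1.23890)/15 = 1.24189

1.242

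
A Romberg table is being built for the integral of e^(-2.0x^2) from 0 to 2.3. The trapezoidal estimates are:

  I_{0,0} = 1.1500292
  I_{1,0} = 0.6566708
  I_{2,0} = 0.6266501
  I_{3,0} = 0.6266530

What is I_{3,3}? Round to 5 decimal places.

Richardson extrapolation on the trapezoidal column (denominator 4−1=3):
I_{1,1} = (4·0.6566708 − 1.1500292) / 3 = 0.4922180
I_{2,1} = 0.6266501 + (0.6266501 − 0.6566708)/3 = 0.6166432
I_{3,1} = (4·0.6266530 − 0.6266501) / 3 = 0.6266540
I_{2,2} = (16·0.6166432 − 0.4922180) / 15 = 0.6249382
I_{3,2} = 0.6266540 + (0.6266540 − 0.6166432)/15 = 0.6273214
I_{3,3} = 0.6273214 + (0.6273214 − 0.6249382)/63 = 0.6273592

0.62736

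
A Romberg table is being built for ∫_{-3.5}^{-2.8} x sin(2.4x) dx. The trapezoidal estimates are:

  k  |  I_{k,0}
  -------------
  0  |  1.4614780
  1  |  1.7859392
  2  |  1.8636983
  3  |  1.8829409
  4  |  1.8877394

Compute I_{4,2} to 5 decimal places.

1.88934

I_{3,1} = 1.8829409 + (1.8829409 − 1.8636983)/3 = 1.8893551
I_{4,1} = (4·1.8877394 − 1.8829409) / 3 = 1.8893389
I_{4,2} = (16·1.8893389 − 1.8893551) / 15 = 1.8893378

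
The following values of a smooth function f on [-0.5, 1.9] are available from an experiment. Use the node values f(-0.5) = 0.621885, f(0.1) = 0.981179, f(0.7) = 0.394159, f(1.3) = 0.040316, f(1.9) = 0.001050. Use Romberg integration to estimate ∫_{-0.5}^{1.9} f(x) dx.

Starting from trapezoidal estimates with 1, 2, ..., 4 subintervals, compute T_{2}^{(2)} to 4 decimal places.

1.1141

T_{0}^{(0)} (trapezoid, 1 panel, h=2.4000): 0.747522
T_{1}^{(0)} (trapezoid, 2 panels, h=1.2000): 0.846752
T_{2}^{(0)} (trapezoid, 4 panels, h=0.6000): 1.036273
T_{1}^{(1)} = 0.846752 + (0.846752 − 0.747522)/3 = 0.879829
T_{2}^{(1)} = 1.036273 + (1.036273 − 0.846752)/3 = 1.099447
T_{2}^{(2)} = 1.099447 + (1.099447 − 0.879829)/15 = 1.114088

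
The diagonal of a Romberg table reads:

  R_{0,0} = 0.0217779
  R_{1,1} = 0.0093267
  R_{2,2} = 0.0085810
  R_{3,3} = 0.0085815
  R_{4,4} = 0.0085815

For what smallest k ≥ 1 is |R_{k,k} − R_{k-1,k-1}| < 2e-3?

|R_{1,1} − R_{0,0}| = 0.0124512 ≥ 2e-3
|R_{2,2} − R_{1,1}| = 0.0007457 < 2e-3

k = 2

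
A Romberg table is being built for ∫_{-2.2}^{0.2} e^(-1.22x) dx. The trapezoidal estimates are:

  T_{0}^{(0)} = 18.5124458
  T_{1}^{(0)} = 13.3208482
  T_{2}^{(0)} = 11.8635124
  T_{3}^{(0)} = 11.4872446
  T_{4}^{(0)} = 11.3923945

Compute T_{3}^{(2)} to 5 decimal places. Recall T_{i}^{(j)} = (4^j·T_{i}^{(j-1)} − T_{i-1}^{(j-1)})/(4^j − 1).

T_{2}^{(1)} = 11.8635124 + (11.8635124 − 13.3208482)/3 = 11.3777338
T_{3}^{(1)} = 11.4872446 + (11.4872446 − 11.8635124)/3 = 11.3618220
T_{3}^{(2)} = (16·11.3618220 − 11.3777338) / 15 = 11.3607612

11.36076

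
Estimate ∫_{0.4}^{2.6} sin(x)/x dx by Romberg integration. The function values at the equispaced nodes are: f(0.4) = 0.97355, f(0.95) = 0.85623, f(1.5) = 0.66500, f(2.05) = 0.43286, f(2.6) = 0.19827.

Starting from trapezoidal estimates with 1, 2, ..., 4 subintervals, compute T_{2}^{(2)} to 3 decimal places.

1.404

T_{0}^{(0)} (trapezoid, 1 panel, h=2.2000): 1.28900
T_{1}^{(0)} (trapezoid, 2 panels, h=1.1000): 1.37600
T_{2}^{(0)} (trapezoid, 4 panels, h=0.5500): 1.39700
T_{1}^{(1)} = 1.37600 + (1.37600 − 1.28900)/3 = 1.40500
T_{2}^{(1)} = 1.39700 + (1.39700 − 1.37600)/3 = 1.40400
T_{2}^{(2)} = 1.40400 + (1.40400 − 1.40500)/15 = 1.40393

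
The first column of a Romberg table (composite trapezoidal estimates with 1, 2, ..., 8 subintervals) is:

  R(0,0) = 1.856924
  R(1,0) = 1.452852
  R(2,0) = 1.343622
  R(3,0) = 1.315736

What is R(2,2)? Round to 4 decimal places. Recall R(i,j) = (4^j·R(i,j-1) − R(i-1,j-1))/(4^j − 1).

R(1,1) = 1.452852 + (1.452852 − 1.856924)/3 = 1.318161
R(2,1) = 1.343622 + (1.343622 − 1.452852)/3 = 1.307212
R(2,2) = (16·1.307212 − 1.318161) / 15 = 1.306482

1.3065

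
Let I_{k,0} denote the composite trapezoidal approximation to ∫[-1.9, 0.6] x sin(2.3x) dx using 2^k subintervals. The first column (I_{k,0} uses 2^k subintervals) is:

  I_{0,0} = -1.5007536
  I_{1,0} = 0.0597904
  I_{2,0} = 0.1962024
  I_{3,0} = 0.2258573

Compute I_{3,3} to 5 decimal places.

0.23560

Richardson extrapolation on the trapezoidal column (denominator 4−1=3):
I_{1,1} = (4·0.0597904 − (-1.5007536)) / 3 = 0.5799717
I_{2,1} = 0.1962024 + (0.1962024 − 0.0597904)/3 = 0.2416731
I_{3,1} = 0.2258573 + (0.2258573 − 0.1962024)/3 = 0.2357423
I_{2,2} = 0.2416731 + (0.2416731 − 0.5799717)/15 = 0.2191199
I_{3,2} = (16·0.2357423 − 0.2416731) / 15 = 0.2353469
I_{3,3} = 0.2353469 + (0.2353469 − 0.2191199)/63 = 0.2356045
(Column j=1 coincides with Simpson's rule on the same nodes.)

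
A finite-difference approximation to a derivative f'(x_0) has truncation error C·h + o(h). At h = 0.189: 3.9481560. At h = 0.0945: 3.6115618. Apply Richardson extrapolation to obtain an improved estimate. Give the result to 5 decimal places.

3.27497

The leading error scales as h; refining by a factor of 2 reduces it by 2^1 = 2.
Extrapolated value = (2·A(h/2) − A(h)) / (2 − 1)
= (2·3.6115618 − 3.9481560) / 1
= 3.2749676 / 1 = 3.2749676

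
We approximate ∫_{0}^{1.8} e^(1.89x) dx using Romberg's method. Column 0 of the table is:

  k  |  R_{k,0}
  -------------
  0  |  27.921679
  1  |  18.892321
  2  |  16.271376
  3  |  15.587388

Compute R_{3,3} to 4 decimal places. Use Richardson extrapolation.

15.3567

Richardson extrapolation on the trapezoidal column (denominator 4−1=3):
R_{1,1} = 18.892321 + (18.892321 − 27.921679)/3 = 15.882535
R_{2,1} = (4·16.271376 − 18.892321) / 3 = 15.397728
R_{3,1} = (4·15.587388 − 16.271376) / 3 = 15.359392
R_{2,2} = 15.397728 + (15.397728 − 15.882535)/15 = 15.365408
R_{3,2} = 15.359392 + (15.359392 − 15.397728)/15 = 15.356836
R_{3,3} = (64·15.356836 − 15.365408) / 63 = 15.356700
(Column j=1 coincides with Simpson's rule on the same nodes.)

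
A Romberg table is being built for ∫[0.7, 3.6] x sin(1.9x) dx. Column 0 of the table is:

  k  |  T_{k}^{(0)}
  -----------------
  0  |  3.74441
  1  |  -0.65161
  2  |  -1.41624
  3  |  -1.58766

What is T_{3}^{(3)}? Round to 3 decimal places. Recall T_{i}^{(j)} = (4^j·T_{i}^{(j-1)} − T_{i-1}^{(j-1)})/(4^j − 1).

T_{1}^{(1)} = (4·(-0.65161) − 3.74441) / 3 = -2.11695
T_{2}^{(1)} = (4·(-1.41624) − (-0.65161)) / 3 = -1.67112
T_{3}^{(1)} = (4·(-1.58766) − (-1.41624)) / 3 = -1.64480
T_{2}^{(2)} = -1.67112 + (-1.67112 − (-2.11695))/15 = -1.64140
T_{3}^{(2)} = -1.64480 + (-1.64480 − (-1.67112))/15 = -1.64305
T_{3}^{(3)} = -1.64305 + (-1.64305 − (-1.64140))/63 = -1.64308

-1.643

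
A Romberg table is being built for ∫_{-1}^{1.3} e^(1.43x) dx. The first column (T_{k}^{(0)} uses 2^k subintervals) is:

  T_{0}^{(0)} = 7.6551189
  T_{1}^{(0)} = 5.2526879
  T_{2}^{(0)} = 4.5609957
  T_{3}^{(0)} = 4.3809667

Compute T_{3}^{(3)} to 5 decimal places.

4.32029

T_{1}^{(1)} = (4·5.2526879 − 7.6551189) / 3 = 4.4518776
T_{2}^{(1)} = 4.5609957 + (4.5609957 − 5.2526879)/3 = 4.3304316
T_{3}^{(1)} = (4·4.3809667 − 4.5609957) / 3 = 4.3209570
T_{2}^{(2)} = (16·4.3304316 − 4.4518776) / 15 = 4.3223352
T_{3}^{(2)} = 4.3209570 + (4.3209570 − 4.3304316)/15 = 4.3203254
T_{3}^{(3)} = (64·4.3203254 − 4.3223352) / 63 = 4.3202935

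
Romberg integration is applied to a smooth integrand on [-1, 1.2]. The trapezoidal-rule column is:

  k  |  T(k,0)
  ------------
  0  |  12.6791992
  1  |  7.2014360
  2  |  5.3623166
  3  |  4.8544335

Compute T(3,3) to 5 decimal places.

Richardson extrapolation on the trapezoidal column (denominator 4−1=3):
T(1,1) = (4·7.2014360 − 12.6791992) / 3 = 5.3755149
T(2,1) = 5.3623166 + (5.3623166 − 7.2014360)/3 = 4.7492768
T(3,1) = (4·4.8544335 − 5.3623166) / 3 = 4.6851391
T(2,2) = (16·4.7492768 − 5.3755149) / 15 = 4.7075276
T(3,2) = (16·4.6851391 − 4.7492768) / 15 = 4.6808633
T(3,3) = (64·4.6808633 − 4.7075276) / 63 = 4.6804401

4.68044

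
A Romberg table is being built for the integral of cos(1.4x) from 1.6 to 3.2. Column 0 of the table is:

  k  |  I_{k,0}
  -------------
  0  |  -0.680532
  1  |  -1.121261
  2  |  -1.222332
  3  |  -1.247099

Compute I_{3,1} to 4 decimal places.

I_{3,1} = -1.247099 + (-1.247099 − (-1.222332))/3 = -1.255355

-1.2554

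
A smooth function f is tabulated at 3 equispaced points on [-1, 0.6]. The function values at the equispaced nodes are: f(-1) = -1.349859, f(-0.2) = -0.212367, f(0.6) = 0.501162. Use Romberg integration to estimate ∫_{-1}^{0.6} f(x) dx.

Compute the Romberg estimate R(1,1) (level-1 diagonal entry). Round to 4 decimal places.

-0.4528

R(0,0) (trapezoid, 1 panel, h=1.6000): -0.678958
R(1,0) (trapezoid, 2 panels, h=0.8000): -0.509372
R(1,1) = -0.509372 + (-0.509372 − (-0.678958))/3 = -0.452843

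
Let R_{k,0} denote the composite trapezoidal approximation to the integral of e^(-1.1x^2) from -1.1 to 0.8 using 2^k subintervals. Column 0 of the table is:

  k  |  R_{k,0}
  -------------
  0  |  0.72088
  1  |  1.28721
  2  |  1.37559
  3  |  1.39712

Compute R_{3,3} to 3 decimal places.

Richardson extrapolation on the trapezoidal column (denominator 4−1=3):
R_{1,1} = 1.28721 + (1.28721 − 0.72088)/3 = 1.47599
R_{2,1} = (4·1.37559 − 1.28721) / 3 = 1.40505
R_{3,1} = 1.39712 + (1.39712 − 1.37559)/3 = 1.40430
R_{2,2} = 1.40505 + (1.40505 − 1.47599)/15 = 1.40032
R_{3,2} = 1.40430 + (1.40430 − 1.40505)/15 = 1.40425
R_{3,3} = (64·1.40425 − 1.40032) / 63 = 1.40431

1.404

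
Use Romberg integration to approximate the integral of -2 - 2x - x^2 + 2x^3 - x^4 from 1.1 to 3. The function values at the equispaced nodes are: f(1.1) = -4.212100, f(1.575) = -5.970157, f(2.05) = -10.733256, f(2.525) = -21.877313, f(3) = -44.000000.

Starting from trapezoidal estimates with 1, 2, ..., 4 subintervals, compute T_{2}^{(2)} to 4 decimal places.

-28.6563

T_{0}^{(0)} (trapezoid, 1 panel, h=1.9000): -45.801495
T_{1}^{(0)} (trapezoid, 2 panels, h=0.9500): -33.097341
T_{2}^{(0)} (trapezoid, 4 panels, h=0.4750): -29.776219
T_{1}^{(1)} = -33.097341 + (-33.097341 − (-45.801495))/3 = -28.862623
T_{2}^{(1)} = -29.776219 + (-29.776219 − (-33.097341))/3 = -28.669178
T_{2}^{(2)} = -28.669178 + (-28.669178 − (-28.862623))/15 = -28.656282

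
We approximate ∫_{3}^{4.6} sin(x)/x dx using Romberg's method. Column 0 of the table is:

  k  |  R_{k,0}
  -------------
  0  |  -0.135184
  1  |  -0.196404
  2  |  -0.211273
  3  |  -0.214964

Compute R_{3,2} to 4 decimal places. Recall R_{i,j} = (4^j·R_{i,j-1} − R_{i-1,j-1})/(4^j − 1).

R_{2,1} = -0.211273 + (-0.211273 − (-0.196404))/3 = -0.216229
R_{3,1} = -0.214964 + (-0.214964 − (-0.211273))/3 = -0.216194
R_{3,2} = -0.216194 + (-0.216194 − (-0.216229))/15 = -0.216192

-0.2162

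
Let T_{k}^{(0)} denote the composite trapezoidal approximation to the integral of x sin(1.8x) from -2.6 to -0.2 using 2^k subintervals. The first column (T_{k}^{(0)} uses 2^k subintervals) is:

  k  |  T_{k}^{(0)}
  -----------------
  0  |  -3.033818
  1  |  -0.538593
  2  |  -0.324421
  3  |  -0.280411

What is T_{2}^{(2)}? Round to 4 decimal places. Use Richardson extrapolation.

Richardson extrapolation on the trapezoidal column (denominator 4−1=3):
T_{1}^{(1)} = -0.538593 + (-0.538593 − (-3.033818))/3 = 0.293149
T_{2}^{(1)} = (4·(-0.324421) − (-0.538593)) / 3 = -0.253030
T_{2}^{(2)} = -0.253030 + (-0.253030 − 0.293149)/15 = -0.289442

-0.2894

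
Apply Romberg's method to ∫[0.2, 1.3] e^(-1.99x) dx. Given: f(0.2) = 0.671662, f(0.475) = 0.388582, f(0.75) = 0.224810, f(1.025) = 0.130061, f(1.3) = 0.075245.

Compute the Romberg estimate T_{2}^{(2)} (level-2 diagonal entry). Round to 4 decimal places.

T_{0}^{(0)} (trapezoid, 1 panel, h=1.1000): 0.410799
T_{1}^{(0)} (trapezoid, 2 panels, h=0.5500): 0.329045
T_{2}^{(0)} (trapezoid, 4 panels, h=0.2750): 0.307149
T_{1}^{(1)} = 0.329045 + (0.329045 − 0.410799)/3 = 0.301794
T_{2}^{(1)} = 0.307149 + (0.307149 − 0.329045)/3 = 0.299850
T_{2}^{(2)} = 0.299850 + (0.299850 − 0.301794)/15 = 0.299720

0.2997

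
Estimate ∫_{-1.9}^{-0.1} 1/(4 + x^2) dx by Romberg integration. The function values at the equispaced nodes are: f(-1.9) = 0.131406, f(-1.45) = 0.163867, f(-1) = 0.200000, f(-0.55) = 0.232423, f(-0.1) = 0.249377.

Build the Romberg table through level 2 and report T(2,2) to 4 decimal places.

0.3549

T(0,0) (trapezoid, 1 panel, h=1.8000): 0.342705
T(1,0) (trapezoid, 2 panels, h=0.9000): 0.351352
T(2,0) (trapezoid, 4 panels, h=0.4500): 0.354007
T(1,1) = 0.351352 + (0.351352 − 0.342705)/3 = 0.354234
T(2,1) = 0.354007 + (0.354007 − 0.351352)/3 = 0.354892
T(2,2) = 0.354892 + (0.354892 − 0.354234)/15 = 0.354936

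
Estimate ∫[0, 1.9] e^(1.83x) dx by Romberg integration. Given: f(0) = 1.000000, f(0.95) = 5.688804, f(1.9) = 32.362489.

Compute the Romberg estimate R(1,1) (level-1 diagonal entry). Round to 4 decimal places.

17.7706

R(0,0) (trapezoid, 1 panel, h=1.9000): 31.694365
R(1,0) (trapezoid, 2 panels, h=0.9500): 21.251546
R(1,1) = 21.251546 + (21.251546 − 31.694365)/3 = 17.770606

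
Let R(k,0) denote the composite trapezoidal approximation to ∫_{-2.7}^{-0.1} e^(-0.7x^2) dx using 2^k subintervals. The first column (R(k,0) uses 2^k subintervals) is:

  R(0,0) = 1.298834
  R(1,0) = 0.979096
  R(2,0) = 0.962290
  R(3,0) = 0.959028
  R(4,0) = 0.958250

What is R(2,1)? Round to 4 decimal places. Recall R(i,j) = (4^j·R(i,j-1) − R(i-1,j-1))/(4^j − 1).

Richardson extrapolation on the trapezoidal column (denominator 4−1=3):
R(2,1) = 0.962290 + (0.962290 − 0.979096)/3 = 0.956688
(Column j=1 coincides with Simpson's rule on the same nodes.)

0.9567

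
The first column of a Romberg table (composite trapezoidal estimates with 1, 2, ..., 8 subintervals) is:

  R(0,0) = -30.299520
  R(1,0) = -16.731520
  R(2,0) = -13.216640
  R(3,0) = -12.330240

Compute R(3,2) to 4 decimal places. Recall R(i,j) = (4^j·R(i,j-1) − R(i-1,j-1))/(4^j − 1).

R(2,1) = (4·(-13.216640) − (-16.731520)) / 3 = -12.045013
R(3,1) = (4·(-12.330240) − (-13.216640)) / 3 = -12.034773
R(3,2) = (16·(-12.034773) − (-12.045013)) / 15 = -12.034090
(Column j=1 coincides with Simpson's rule on the same nodes.)

-12.0341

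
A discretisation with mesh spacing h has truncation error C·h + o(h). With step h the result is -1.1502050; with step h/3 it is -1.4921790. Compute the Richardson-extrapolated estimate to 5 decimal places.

-1.66317

The leading error scales as h; refining by a factor of 3 reduces it by 3^1 = 3.
Extrapolated value = (3·A(h/3) − A(h)) / (3 − 1)
= (3·(-1.4921790) − (-1.1502050)) / 2
= -3.3263320 / 2 = -1.6631660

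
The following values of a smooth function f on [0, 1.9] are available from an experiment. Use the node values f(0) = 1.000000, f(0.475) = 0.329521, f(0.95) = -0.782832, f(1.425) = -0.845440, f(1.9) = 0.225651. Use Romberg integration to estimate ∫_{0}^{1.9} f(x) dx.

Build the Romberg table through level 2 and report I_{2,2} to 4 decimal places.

-0.3657

I_{0,0} (trapezoid, 1 panel, h=1.9000): 1.164368
I_{1,0} (trapezoid, 2 panels, h=0.9500): -0.161506
I_{2,0} (trapezoid, 4 panels, h=0.4750): -0.325815
I_{1,1} = -0.161506 + (-0.161506 − 1.164368)/3 = -0.603464
I_{2,1} = -0.325815 + (-0.325815 − (-0.161506))/3 = -0.380585
I_{2,2} = -0.380585 + (-0.380585 − (-0.603464))/15 = -0.365726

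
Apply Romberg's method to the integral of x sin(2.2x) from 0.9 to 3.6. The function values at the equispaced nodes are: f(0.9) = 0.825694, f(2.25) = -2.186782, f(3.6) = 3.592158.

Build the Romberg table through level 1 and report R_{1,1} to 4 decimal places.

R_{0,0} (trapezoid, 1 panel, h=2.7000): 5.964100
R_{1,0} (trapezoid, 2 panels, h=1.3500): 0.029894
R_{1,1} = 0.029894 + (0.029894 − 5.964100)/3 = -1.948175

-1.9482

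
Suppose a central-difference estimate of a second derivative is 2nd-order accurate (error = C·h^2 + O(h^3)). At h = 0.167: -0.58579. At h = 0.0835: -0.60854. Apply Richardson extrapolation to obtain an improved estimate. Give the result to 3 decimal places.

The leading error scales as h^2; refining by a factor of 2 reduces it by 2^2 = 4.
Extrapolated value = (4·A(h/2) − A(h)) / (4 − 1)
= (4·(-0.60854) − (-0.58579)) / 3
= -1.84837 / 3 = -0.61612

-0.616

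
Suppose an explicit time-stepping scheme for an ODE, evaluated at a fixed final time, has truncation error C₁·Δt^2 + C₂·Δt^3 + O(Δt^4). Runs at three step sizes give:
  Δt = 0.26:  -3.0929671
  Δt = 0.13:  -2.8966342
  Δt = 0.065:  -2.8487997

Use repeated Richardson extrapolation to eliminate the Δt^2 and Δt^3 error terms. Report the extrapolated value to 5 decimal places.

First eliminate the Δt^2 term (factor 2^2 = 4):
  B₁ = (4·(-2.8966342) − (-3.0929671))/3 = -2.8311899
  B₂ = (4·(-2.8487997) − (-2.8966342))/3 = -2.8328549
Then eliminate the Δt^3 term (factor 2^3 = 8):
  (8·(-2.8328549) − (-2.8311899))/7 = -2.8330928

-2.83309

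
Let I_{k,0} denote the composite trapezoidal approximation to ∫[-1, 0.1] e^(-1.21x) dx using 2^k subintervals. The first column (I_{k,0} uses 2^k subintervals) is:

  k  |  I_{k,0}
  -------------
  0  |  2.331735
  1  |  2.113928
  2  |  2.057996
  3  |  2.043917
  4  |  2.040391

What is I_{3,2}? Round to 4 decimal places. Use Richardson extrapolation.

I_{2,1} = 2.057996 + (2.057996 − 2.113928)/3 = 2.039352
I_{3,1} = (4·2.043917 − 2.057996) / 3 = 2.039224
I_{3,2} = 2.039224 + (2.039224 − 2.039352)/15 = 2.039215

2.0392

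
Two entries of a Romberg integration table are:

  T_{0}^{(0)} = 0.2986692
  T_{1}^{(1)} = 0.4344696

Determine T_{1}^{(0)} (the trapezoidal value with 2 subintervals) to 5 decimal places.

0.40052

From T_{1}^{(1)} = (4·T_{1}^{(0)} − T_{0}^{(0)})/3, solve for T_{1}^{(0)}:
4·T_{1}^{(0)} = 3·0.4344696 + 0.2986692 = 1.6020780
T_{1}^{(0)} = 0.4005195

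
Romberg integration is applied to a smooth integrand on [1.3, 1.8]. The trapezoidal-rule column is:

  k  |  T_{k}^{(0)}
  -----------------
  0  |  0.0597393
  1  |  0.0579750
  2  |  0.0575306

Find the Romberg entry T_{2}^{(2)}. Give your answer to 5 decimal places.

0.05738

T_{1}^{(1)} = (4·0.0579750 − 0.0597393) / 3 = 0.0573869
T_{2}^{(1)} = (4·0.0575306 − 0.0579750) / 3 = 0.0573825
T_{2}^{(2)} = 0.0573825 + (0.0573825 − 0.0573869)/15 = 0.0573822
(Column j=1 coincides with Simpson's rule on the same nodes.)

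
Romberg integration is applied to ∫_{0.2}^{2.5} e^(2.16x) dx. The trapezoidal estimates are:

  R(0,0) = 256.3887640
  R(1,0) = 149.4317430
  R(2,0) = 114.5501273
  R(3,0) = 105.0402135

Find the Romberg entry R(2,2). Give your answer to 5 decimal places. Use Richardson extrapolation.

102.19916

Richardson extrapolation on the trapezoidal column (denominator 4−1=3):
R(1,1) = (4·149.4317430 − 256.3887640) / 3 = 113.7794027
R(2,1) = (4·114.5501273 − 149.4317430) / 3 = 102.9229221
R(2,2) = (16·102.9229221 − 113.7794027) / 15 = 102.1991567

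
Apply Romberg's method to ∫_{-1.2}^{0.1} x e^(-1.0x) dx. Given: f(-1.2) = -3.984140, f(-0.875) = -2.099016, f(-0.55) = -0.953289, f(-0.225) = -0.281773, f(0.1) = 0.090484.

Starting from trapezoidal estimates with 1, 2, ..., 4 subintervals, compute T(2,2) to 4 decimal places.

T(0,0) (trapezoid, 1 panel, h=1.3000): -2.530876
T(1,0) (trapezoid, 2 panels, h=0.6500): -1.885076
T(2,0) (trapezoid, 4 panels, h=0.3250): -1.716294
T(1,1) = -1.885076 + (-1.885076 − (-2.530876))/3 = -1.669809
T(2,1) = -1.716294 + (-1.716294 − (-1.885076))/3 = -1.660033
T(2,2) = -1.660033 + (-1.660033 − (-1.669809))/15 = -1.659381

-1.6594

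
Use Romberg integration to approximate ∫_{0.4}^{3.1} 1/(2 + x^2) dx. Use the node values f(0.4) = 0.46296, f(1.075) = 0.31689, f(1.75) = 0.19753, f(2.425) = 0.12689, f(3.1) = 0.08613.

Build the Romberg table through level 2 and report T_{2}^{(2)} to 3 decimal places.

T_{0}^{(0)} (trapezoid, 1 panel, h=2.7000): 0.74127
T_{1}^{(0)} (trapezoid, 2 panels, h=1.3500): 0.63730
T_{2}^{(0)} (trapezoid, 4 panels, h=0.6750): 0.61820
T_{1}^{(1)} = 0.63730 + (0.63730 − 0.74127)/3 = 0.60264
T_{2}^{(1)} = 0.61820 + (0.61820 − 0.63730)/3 = 0.61183
T_{2}^{(2)} = 0.61183 + (0.61183 − 0.60264)/15 = 0.61244

0.612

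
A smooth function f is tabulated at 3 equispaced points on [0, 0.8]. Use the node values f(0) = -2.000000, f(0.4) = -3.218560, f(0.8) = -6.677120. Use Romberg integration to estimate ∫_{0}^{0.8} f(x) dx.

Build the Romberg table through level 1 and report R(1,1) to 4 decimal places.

-2.8735

R(0,0) (trapezoid, 1 panel, h=0.8000): -3.470848
R(1,0) (trapezoid, 2 panels, h=0.4000): -3.022848
R(1,1) = -3.022848 + (-3.022848 − (-3.470848))/3 = -2.873515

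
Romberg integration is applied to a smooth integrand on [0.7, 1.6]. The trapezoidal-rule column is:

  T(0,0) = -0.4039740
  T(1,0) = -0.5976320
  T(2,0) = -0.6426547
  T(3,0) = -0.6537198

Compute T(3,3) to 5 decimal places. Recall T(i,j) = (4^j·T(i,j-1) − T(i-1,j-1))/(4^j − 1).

-0.65739

Richardson extrapolation on the trapezoidal column (denominator 4−1=3):
T(1,1) = (4·(-0.5976320) − (-0.4039740)) / 3 = -0.6621847
T(2,1) = (4·(-0.6426547) − (-0.5976320)) / 3 = -0.6576623
T(3,1) = -0.6537198 + (-0.6537198 − (-0.6426547))/3 = -0.6574082
T(2,2) = (16·(-0.6576623) − (-0.6621847)) / 15 = -0.6573608
T(3,2) = (16·(-0.6574082) − (-0.6576623)) / 15 = -0.6573913
T(3,3) = (64·(-0.6573913) − (-0.6573608)) / 63 = -0.6573918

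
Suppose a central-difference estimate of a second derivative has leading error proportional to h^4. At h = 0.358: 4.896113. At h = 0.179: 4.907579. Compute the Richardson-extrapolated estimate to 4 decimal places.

4.9083

The leading error scales as h^4; refining by a factor of 2 reduces it by 2^4 = 16.
Extrapolated value = (16·A(h/2) − A(h)) / (16 − 1)
= (16·4.907579 − 4.896113) / 15
= 73.625151 / 15 = 4.908343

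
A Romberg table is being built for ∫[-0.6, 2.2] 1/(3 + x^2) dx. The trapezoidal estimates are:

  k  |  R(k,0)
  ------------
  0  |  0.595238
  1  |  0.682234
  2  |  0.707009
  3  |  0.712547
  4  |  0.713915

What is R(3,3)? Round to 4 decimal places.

R(1,1) = 0.682234 + (0.682234 − 0.595238)/3 = 0.711233
R(2,1) = (4·0.707009 − 0.682234) / 3 = 0.715267
R(3,1) = (4·0.712547 − 0.707009) / 3 = 0.714393
R(2,2) = (16·0.715267 − 0.711233) / 15 = 0.715536
R(3,2) = 0.714393 + (0.714393 − 0.715267)/15 = 0.714335
R(3,3) = (64·0.714335 − 0.715536) / 63 = 0.714316

0.7143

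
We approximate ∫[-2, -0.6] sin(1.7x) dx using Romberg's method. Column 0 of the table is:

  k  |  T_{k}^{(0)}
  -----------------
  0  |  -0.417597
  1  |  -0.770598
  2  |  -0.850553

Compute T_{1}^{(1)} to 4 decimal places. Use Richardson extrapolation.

T_{1}^{(1)} = -0.770598 + (-0.770598 − (-0.417597))/3 = -0.888265

-0.8883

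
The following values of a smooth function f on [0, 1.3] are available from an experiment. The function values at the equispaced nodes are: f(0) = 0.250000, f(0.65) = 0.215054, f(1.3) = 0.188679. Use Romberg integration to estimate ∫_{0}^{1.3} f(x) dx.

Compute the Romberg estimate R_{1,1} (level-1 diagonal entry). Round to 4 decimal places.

0.2814

R_{0,0} (trapezoid, 1 panel, h=1.3000): 0.285141
R_{1,0} (trapezoid, 2 panels, h=0.6500): 0.282356
R_{1,1} = 0.282356 + (0.282356 − 0.285141)/3 = 0.281428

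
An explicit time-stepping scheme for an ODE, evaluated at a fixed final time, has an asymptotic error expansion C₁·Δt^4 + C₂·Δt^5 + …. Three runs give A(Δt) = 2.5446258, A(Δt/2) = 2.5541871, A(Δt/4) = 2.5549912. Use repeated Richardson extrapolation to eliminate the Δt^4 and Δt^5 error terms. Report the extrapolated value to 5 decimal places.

2.55505

First eliminate the Δt^4 term (factor 2^4 = 16):
  B₁ = (16·2.5541871 − 2.5446258)/15 = 2.5548245
  B₂ = (16·2.5549912 − 2.5541871)/15 = 2.5550448
Then eliminate the Δt^5 term (factor 2^5 = 32):
  (32·2.5550448 − 2.5548245)/31 = 2.5550519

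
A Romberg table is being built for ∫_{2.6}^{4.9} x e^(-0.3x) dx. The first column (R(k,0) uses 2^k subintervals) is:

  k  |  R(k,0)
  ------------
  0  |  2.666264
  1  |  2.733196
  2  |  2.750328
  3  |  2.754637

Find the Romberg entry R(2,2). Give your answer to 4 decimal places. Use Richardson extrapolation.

2.7561

Richardson extrapolation on the trapezoidal column (denominator 4−1=3):
R(1,1) = 2.733196 + (2.733196 − 2.666264)/3 = 2.755507
R(2,1) = (4·2.750328 − 2.733196) / 3 = 2.756039
R(2,2) = (16·2.756039 − 2.755507) / 15 = 2.756074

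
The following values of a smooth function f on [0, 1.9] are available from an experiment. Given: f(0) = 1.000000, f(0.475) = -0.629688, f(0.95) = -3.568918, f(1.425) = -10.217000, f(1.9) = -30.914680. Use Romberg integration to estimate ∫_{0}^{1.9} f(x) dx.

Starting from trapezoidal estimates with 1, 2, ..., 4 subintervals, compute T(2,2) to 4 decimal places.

-12.6524

T(0,0) (trapezoid, 1 panel, h=1.9000): -28.418946
T(1,0) (trapezoid, 2 panels, h=0.9500): -17.599945
T(2,0) (trapezoid, 4 panels, h=0.4750): -13.952149
T(1,1) = -17.599945 + (-17.599945 − (-28.418946))/3 = -13.993611
T(2,1) = -13.952149 + (-13.952149 − (-17.599945))/3 = -12.736217
T(2,2) = -12.736217 + (-12.736217 − (-13.993611))/15 = -12.652391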